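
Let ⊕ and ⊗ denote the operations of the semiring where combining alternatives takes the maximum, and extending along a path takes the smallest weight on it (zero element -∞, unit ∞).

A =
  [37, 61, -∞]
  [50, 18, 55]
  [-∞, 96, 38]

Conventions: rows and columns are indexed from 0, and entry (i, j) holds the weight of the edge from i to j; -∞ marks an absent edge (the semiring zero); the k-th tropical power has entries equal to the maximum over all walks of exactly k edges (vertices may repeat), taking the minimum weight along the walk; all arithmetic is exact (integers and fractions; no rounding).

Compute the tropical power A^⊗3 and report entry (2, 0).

A^⊗2:
  [50, 37, 55]
  [37, 55, 38]
  [50, 38, 55]
A^⊗3:
  [37, 55, 38]
  [50, 38, 55]
  [38, 55, 38]
Key observation: the optimum is the walk 2->2->1->0, with weight 38 min 96 min 50 = 38.
Optimal value attained by: walk 2->2->1->0.
Answer: (A^⊗3)[2][0] = 38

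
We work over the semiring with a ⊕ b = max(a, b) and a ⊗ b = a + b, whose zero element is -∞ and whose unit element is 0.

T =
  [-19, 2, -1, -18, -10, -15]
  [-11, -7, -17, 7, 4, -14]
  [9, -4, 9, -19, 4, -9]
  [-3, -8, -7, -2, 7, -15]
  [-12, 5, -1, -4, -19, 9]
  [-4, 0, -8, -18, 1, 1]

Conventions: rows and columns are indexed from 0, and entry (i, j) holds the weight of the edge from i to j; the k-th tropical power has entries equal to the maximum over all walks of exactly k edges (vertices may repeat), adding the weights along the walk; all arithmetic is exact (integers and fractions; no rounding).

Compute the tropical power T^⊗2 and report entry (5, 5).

T^⊗2:
  [8, -5, 8, 9, 6, -1]
  [4, 9, 3, 5, 14, 13]
  [18, 11, 18, 3, 13, 13]
  [2, 12, 6, 3, 5, 16]
  [8, 9, 8, 12, 10, 10]
  [1, 6, 1, 7, 4, 10]
Key observation: the optimum is the walk 5->4->5, with weight 1 + 9 = 10.
Optimal value attained by: walk 5->4->5.
Answer: (T^⊗2)[5][5] = 10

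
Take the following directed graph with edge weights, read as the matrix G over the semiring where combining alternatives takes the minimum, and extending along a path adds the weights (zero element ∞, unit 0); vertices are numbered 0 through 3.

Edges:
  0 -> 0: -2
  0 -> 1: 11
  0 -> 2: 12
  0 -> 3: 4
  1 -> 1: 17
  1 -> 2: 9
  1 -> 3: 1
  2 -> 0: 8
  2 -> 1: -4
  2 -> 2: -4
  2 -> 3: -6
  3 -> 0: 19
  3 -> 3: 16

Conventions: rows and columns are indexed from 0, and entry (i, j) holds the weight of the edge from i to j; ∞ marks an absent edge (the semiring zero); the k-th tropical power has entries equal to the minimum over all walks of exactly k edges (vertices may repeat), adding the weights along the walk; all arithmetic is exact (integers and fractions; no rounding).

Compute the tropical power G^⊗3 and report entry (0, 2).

G^⊗2:
  [-4, 8, 8, 2]
  [17, 5, 5, 3]
  [4, -8, -8, -10]
  [17, 30, 31, 23]
G^⊗3:
  [-6, 4, 4, 0]
  [13, 1, 1, -1]
  [0, -12, -12, -14]
  [15, 27, 27, 21]
Key observation: the optimum is the walk 0->2->2->2, with weight 12 + (-4) + (-4) = 4.
Optimal value attained by: walk 0->2->2->2.
Answer: (G^⊗3)[0][2] = 4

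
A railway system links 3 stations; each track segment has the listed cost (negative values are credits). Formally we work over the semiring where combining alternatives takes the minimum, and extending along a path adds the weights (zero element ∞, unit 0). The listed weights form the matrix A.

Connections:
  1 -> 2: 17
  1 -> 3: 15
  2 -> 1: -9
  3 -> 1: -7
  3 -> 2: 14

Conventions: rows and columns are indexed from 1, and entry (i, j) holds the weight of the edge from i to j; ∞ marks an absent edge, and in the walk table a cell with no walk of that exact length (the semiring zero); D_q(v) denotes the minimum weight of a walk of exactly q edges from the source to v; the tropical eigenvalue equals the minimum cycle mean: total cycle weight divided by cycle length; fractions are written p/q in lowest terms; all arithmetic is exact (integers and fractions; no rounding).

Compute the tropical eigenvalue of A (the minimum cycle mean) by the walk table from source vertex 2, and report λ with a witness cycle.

q=0: [∞, 0, ∞]
q=1: [-9, ∞, ∞]
q=2: [∞, 8, 6]
q=3: [-1, 20, ∞]
Optimal cycle mean attained by: cycle 1->2->1, total 17 + (-9), length 2.
Answer: λ = 4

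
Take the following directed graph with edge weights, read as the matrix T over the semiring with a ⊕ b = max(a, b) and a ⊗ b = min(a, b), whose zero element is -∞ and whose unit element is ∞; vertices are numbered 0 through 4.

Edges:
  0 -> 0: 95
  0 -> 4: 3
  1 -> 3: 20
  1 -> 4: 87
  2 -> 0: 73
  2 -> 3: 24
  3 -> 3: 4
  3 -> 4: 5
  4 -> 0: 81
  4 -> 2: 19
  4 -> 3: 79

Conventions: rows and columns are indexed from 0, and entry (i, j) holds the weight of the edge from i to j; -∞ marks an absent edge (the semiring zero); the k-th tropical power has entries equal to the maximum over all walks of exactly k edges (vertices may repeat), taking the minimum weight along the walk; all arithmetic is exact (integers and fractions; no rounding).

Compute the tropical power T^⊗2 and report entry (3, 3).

T^⊗2:
  [95, -∞, 3, 3, 3]
  [81, -∞, 19, 79, 5]
  [73, -∞, -∞, 4, 5]
  [5, -∞, 5, 5, 4]
  [81, -∞, -∞, 19, 5]
Key observation: the optimum is the walk 3->4->3, with weight 5 min 79 = 5.
Optimal value attained by: walk 3->4->3.
Answer: (T^⊗2)[3][3] = 5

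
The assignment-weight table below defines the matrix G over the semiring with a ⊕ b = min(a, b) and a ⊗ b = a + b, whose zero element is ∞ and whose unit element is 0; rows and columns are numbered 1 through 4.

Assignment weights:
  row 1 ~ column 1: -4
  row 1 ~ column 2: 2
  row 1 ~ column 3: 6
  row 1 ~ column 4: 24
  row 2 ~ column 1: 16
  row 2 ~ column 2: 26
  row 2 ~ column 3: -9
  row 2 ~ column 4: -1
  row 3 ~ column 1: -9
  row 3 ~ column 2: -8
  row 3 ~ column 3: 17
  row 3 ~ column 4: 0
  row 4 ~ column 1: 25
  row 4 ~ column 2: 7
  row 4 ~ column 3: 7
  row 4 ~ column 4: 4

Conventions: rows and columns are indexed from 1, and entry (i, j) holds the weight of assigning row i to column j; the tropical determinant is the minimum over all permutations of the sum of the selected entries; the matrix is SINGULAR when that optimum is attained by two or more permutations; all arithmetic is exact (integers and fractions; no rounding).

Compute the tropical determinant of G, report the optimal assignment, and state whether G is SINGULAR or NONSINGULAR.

σ = (1, 2, 3, 4): (-4) + 26 + 17 + 4 = 43
σ = (1, 2, 4, 3): (-4) + 26 + 0 + 7 = 29
σ = (1, 3, 2, 4): (-4) + (-9) + (-8) + 4 = -17
σ = (1, 3, 4, 2): (-4) + (-9) + 0 + 7 = -6
σ = (1, 4, 2, 3): (-4) + (-1) + (-8) + 7 = -6
σ = (1, 4, 3, 2): (-4) + (-1) + 17 + 7 = 19
σ = (2, 1, 3, 4): 2 + 16 + 17 + 4 = 39
σ = (2, 1, 4, 3): 2 + 16 + 0 + 7 = 25
σ = (2, 3, 1, 4): 2 + (-9) + (-9) + 4 = -12
σ = (2, 3, 4, 1): 2 + (-9) + 0 + 25 = 18
σ = (2, 4, 1, 3): 2 + (-1) + (-9) + 7 = -1
σ = (2, 4, 3, 1): 2 + (-1) + 17 + 25 = 43
σ = (3, 1, 2, 4): 6 + 16 + (-8) + 4 = 18
σ = (3, 1, 4, 2): 6 + 16 + 0 + 7 = 29
σ = (3, 2, 1, 4): 6 + 26 + (-9) + 4 = 27
σ = (3, 2, 4, 1): 6 + 26 + 0 + 25 = 57
σ = (3, 4, 1, 2): 6 + (-1) + (-9) + 7 = 3
σ = (3, 4, 2, 1): 6 + (-1) + (-8) + 25 = 22
σ = (4, 1, 2, 3): 24 + 16 + (-8) + 7 = 39
σ = (4, 1, 3, 2): 24 + 16 + 17 + 7 = 64
σ = (4, 2, 1, 3): 24 + 26 + (-9) + 7 = 48
σ = (4, 2, 3, 1): 24 + 26 + 17 + 25 = 92
σ = (4, 3, 1, 2): 24 + (-9) + (-9) + 7 = 13
σ = (4, 3, 2, 1): 24 + (-9) + (-8) + 25 = 32
Optimal value attained by: σ = (1, 3, 2, 4).
Answer: det⊕(G) = -17; verdict: NONSINGULAR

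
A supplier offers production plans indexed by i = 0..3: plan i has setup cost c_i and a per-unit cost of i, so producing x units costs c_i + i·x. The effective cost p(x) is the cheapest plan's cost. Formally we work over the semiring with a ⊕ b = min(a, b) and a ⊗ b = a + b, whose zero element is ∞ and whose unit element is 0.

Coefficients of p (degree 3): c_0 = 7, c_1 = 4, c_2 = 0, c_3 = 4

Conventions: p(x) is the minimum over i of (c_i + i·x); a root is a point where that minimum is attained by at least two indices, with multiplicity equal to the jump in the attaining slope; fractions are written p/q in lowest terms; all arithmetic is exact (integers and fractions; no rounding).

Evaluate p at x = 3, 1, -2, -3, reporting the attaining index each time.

p(3) = min(7+0·3=7, 4+1·3=7, 0+2·3=6, 4+3·3=13) = 6 (attained by i=2)
p(1) = min(7+0·1=7, 4+1·1=5, 0+2·1=2, 4+3·1=7) = 2 (attained by i=2)
p(-2) = min(7+0·(-2)=7, 4+1·(-2)=2, 0+2·(-2)=-4, 4+3·(-2)=-2) = -4 (attained by i=2)
p(-3) = min(7+0·(-3)=7, 4+1·(-3)=1, 0+2·(-3)=-6, 4+3·(-3)=-5) = -6 (attained by i=2)
Answer: p(3) = 6; p(1) = 2; p(-2) = -4; p(-3) = -6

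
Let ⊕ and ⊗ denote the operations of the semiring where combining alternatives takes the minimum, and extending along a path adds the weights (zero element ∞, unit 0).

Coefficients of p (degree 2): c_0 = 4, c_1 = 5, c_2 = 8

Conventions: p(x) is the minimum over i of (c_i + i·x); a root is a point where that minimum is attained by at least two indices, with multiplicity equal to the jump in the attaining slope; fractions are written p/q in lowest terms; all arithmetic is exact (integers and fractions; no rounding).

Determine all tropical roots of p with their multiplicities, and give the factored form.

hull edge (i=0, c=4) to (i=1, c=5): slope 1, span 1
hull edge (i=1, c=5) to (i=2, c=8): slope 3, span 1
Factored form: p(x) = 8 ⊗ (x ⊕ (-3)) ⊗ (x ⊕ (-1))
Answer: roots = -3 (mult 1), -1 (mult 1)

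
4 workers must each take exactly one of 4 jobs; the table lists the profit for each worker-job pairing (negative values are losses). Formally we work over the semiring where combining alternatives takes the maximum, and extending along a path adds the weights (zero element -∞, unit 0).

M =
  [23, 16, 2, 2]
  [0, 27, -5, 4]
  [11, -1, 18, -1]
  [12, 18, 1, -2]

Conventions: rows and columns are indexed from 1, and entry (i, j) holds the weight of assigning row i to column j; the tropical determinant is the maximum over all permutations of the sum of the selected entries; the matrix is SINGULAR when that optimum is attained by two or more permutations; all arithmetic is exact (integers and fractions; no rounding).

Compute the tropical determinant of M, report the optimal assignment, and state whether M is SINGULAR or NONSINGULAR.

σ = (1, 2, 3, 4): 23 + 27 + 18 + (-2) = 66
σ = (1, 2, 4, 3): 23 + 27 + (-1) + 1 = 50
σ = (1, 3, 2, 4): 23 + (-5) + (-1) + (-2) = 15
σ = (1, 3, 4, 2): 23 + (-5) + (-1) + 18 = 35
σ = (1, 4, 2, 3): 23 + 4 + (-1) + 1 = 27
σ = (1, 4, 3, 2): 23 + 4 + 18 + 18 = 63
σ = (2, 1, 3, 4): 16 + 0 + 18 + (-2) = 32
σ = (2, 1, 4, 3): 16 + 0 + (-1) + 1 = 16
σ = (2, 3, 1, 4): 16 + (-5) + 11 + (-2) = 20
σ = (2, 3, 4, 1): 16 + (-5) + (-1) + 12 = 22
σ = (2, 4, 1, 3): 16 + 4 + 11 + 1 = 32
σ = (2, 4, 3, 1): 16 + 4 + 18 + 12 = 50
σ = (3, 1, 2, 4): 2 + 0 + (-1) + (-2) = -1
σ = (3, 1, 4, 2): 2 + 0 + (-1) + 18 = 19
σ = (3, 2, 1, 4): 2 + 27 + 11 + (-2) = 38
σ = (3, 2, 4, 1): 2 + 27 + (-1) + 12 = 40
σ = (3, 4, 1, 2): 2 + 4 + 11 + 18 = 35
σ = (3, 4, 2, 1): 2 + 4 + (-1) + 12 = 17
σ = (4, 1, 2, 3): 2 + 0 + (-1) + 1 = 2
σ = (4, 1, 3, 2): 2 + 0 + 18 + 18 = 38
σ = (4, 2, 1, 3): 2 + 27 + 11 + 1 = 41
σ = (4, 2, 3, 1): 2 + 27 + 18 + 12 = 59
σ = (4, 3, 1, 2): 2 + (-5) + 11 + 18 = 26
σ = (4, 3, 2, 1): 2 + (-5) + (-1) + 12 = 8
Optimal value attained by: σ = (1, 2, 3, 4).
Answer: det⊕(M) = 66; verdict: NONSINGULAR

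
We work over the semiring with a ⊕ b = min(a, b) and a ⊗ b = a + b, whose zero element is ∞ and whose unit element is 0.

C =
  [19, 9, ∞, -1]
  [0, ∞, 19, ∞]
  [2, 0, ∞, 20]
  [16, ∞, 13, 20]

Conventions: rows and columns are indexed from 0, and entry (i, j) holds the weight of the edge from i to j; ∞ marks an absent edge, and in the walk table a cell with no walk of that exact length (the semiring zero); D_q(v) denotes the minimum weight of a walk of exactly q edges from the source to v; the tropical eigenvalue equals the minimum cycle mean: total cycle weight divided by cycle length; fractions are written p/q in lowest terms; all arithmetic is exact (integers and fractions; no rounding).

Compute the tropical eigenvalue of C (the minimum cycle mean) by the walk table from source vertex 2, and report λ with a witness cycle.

q=0: [∞, ∞, 0, ∞]
q=1: [2, 0, ∞, 20]
q=2: [0, 11, 19, 1]
q=3: [11, 9, 14, -1]
q=4: [9, 14, 12, 10]
Optimal cycle mean attained by: cycle 0->3->2->1->0, total (-1) + 13 + 0 + 0, length 4.
Answer: λ = 3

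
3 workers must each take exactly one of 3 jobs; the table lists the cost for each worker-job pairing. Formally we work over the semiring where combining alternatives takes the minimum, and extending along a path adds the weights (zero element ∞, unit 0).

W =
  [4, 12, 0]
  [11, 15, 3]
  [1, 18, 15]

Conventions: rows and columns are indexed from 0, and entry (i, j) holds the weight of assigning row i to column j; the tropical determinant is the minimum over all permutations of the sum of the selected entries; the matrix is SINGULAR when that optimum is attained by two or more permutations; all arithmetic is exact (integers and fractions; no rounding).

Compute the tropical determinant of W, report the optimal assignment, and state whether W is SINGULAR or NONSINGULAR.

σ = (0, 1, 2): 4 + 15 + 15 = 34
σ = (0, 2, 1): 4 + 3 + 18 = 25
σ = (1, 0, 2): 12 + 11 + 15 = 38
σ = (1, 2, 0): 12 + 3 + 1 = 16
σ = (2, 0, 1): 0 + 11 + 18 = 29
σ = (2, 1, 0): 0 + 15 + 1 = 16
Optimal value attained by: σ = (1, 2, 0).
Answer: det⊕(W) = 16; verdict: SINGULAR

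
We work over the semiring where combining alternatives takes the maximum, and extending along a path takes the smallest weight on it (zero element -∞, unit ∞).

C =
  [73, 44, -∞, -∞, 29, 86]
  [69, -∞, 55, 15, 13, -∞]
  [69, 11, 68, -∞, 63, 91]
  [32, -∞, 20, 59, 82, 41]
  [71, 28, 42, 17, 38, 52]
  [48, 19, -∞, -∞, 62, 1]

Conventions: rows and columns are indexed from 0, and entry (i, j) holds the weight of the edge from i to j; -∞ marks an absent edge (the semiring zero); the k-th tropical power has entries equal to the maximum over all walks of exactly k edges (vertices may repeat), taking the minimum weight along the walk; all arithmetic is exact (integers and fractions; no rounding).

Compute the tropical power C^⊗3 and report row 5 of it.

C^⊗2:
  [73, 44, 44, 17, 62, 73]
  [69, 44, 55, 15, 55, 69]
  [69, 44, 68, 17, 63, 69]
  [71, 32, 42, 59, 59, 52]
  [71, 44, 42, 17, 52, 71]
  [62, 44, 42, 17, 38, 52]
C^⊗3:
  [73, 44, 44, 17, 62, 73]
  [69, 44, 55, 17, 62, 69]
  [69, 44, 68, 17, 63, 69]
  [71, 44, 42, 59, 59, 71]
  [71, 44, 44, 17, 62, 71]
  [62, 44, 44, 17, 52, 62]
Answer: row 5 of C^⊗3 = [62, 44, 44, 17, 52, 62]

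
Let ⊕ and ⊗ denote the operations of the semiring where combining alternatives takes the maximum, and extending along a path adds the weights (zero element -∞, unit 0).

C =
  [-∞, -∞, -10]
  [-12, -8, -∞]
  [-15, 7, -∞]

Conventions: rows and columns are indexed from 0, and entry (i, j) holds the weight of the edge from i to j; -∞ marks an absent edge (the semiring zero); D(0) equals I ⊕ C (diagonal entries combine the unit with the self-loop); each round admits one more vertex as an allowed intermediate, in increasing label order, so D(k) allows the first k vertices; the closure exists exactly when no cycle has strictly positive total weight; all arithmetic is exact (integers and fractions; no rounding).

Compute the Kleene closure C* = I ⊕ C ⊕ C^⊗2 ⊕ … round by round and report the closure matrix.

D(0):
  [0, -∞, -10]
  [-12, 0, -∞]
  [-15, 7, 0]
D(1):
  [0, -∞, -10]
  [-12, 0, -22]
  [-15, 7, 0]
D(2):
  [0, -∞, -10]
  [-12, 0, -22]
  [-5, 7, 0]
D(3):
  [0, -3, -10]
  [-12, 0, -22]
  [-5, 7, 0]
Answer: C* = [[0, -3, -10], [-12, 0, -22], [-5, 7, 0]]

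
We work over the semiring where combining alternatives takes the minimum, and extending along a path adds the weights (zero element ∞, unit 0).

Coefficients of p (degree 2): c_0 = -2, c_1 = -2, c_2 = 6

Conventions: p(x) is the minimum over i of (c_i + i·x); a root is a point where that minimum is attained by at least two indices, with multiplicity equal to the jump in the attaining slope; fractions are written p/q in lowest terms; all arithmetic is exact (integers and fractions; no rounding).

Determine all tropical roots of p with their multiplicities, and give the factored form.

hull edge (i=0, c=-2) to (i=1, c=-2): slope 0, span 1
hull edge (i=1, c=-2) to (i=2, c=6): slope 8, span 1
Factored form: p(x) = 6 ⊗ (x ⊕ (-8)) ⊗ (x ⊕ 0)
Answer: roots = -8 (mult 1), 0 (mult 1)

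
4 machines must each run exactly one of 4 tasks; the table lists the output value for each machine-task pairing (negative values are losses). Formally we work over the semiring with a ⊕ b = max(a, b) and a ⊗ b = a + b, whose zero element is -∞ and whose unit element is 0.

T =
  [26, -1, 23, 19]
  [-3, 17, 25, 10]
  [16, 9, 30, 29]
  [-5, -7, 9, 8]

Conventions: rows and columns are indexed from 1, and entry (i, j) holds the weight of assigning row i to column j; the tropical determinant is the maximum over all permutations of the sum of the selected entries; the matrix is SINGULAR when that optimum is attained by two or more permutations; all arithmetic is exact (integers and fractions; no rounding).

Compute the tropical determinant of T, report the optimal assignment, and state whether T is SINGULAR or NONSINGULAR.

σ = (1, 2, 3, 4): 26 + 17 + 30 + 8 = 81
σ = (1, 2, 4, 3): 26 + 17 + 29 + 9 = 81
σ = (1, 3, 2, 4): 26 + 25 + 9 + 8 = 68
σ = (1, 3, 4, 2): 26 + 25 + 29 + (-7) = 73
σ = (1, 4, 2, 3): 26 + 10 + 9 + 9 = 54
σ = (1, 4, 3, 2): 26 + 10 + 30 + (-7) = 59
σ = (2, 1, 3, 4): (-1) + (-3) + 30 + 8 = 34
σ = (2, 1, 4, 3): (-1) + (-3) + 29 + 9 = 34
σ = (2, 3, 1, 4): (-1) + 25 + 16 + 8 = 48
σ = (2, 3, 4, 1): (-1) + 25 + 29 + (-5) = 48
σ = (2, 4, 1, 3): (-1) + 10 + 16 + 9 = 34
σ = (2, 4, 3, 1): (-1) + 10 + 30 + (-5) = 34
σ = (3, 1, 2, 4): 23 + (-3) + 9 + 8 = 37
σ = (3, 1, 4, 2): 23 + (-3) + 29 + (-7) = 42
σ = (3, 2, 1, 4): 23 + 17 + 16 + 8 = 64
σ = (3, 2, 4, 1): 23 + 17 + 29 + (-5) = 64
σ = (3, 4, 1, 2): 23 + 10 + 16 + (-7) = 42
σ = (3, 4, 2, 1): 23 + 10 + 9 + (-5) = 37
σ = (4, 1, 2, 3): 19 + (-3) + 9 + 9 = 34
σ = (4, 1, 3, 2): 19 + (-3) + 30 + (-7) = 39
σ = (4, 2, 1, 3): 19 + 17 + 16 + 9 = 61
σ = (4, 2, 3, 1): 19 + 17 + 30 + (-5) = 61
σ = (4, 3, 1, 2): 19 + 25 + 16 + (-7) = 53
σ = (4, 3, 2, 1): 19 + 25 + 9 + (-5) = 48
Optimal value attained by: σ = (1, 2, 3, 4).
Answer: det⊕(T) = 81; verdict: SINGULAR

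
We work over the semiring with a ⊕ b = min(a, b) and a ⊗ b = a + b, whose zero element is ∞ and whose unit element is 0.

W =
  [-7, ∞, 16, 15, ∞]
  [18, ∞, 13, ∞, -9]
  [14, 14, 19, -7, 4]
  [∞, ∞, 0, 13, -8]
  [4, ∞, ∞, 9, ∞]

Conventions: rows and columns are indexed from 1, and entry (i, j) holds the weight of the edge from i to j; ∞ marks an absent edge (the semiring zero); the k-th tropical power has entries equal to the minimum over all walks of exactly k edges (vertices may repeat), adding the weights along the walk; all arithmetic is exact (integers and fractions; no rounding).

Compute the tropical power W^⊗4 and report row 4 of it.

W^⊗2:
  [-14, 30, 9, 8, 7]
  [-5, 27, 32, 0, 17]
  [7, 33, -7, 6, -15]
  [-4, 14, 13, -7, 4]
  [-3, ∞, 9, 19, 1]
W^⊗3:
  [-21, 23, 2, 1, 0]
  [-12, 46, 0, 10, -8]
  [-11, 7, 6, -14, -3]
  [-11, 27, -7, 6, -15]
  [-10, 23, 13, 2, 11]
W^⊗4:
  [-28, 16, -5, -6, -7]
  [-19, 14, 4, -7, 2]
  [-18, 20, -14, -1, -22]
  [-18, 7, 5, -14, -3]
  [-17, 27, 2, 5, -6]
Answer: row 4 of W^⊗4 = [-18, 7, 5, -14, -3]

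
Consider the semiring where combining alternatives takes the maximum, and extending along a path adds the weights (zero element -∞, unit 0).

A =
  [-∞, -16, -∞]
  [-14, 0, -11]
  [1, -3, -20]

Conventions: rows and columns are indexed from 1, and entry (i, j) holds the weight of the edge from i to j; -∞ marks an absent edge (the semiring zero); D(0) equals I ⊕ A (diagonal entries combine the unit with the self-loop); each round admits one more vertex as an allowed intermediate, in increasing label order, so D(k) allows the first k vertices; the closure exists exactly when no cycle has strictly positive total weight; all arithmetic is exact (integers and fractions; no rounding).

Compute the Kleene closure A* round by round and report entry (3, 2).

D(0):
  [0, -16, -∞]
  [-14, 0, -11]
  [1, -3, 0]
D(1):
  [0, -16, -∞]
  [-14, 0, -11]
  [1, -3, 0]
D(2):
  [0, -16, -27]
  [-14, 0, -11]
  [1, -3, 0]
D(3):
  [0, -16, -27]
  [-10, 0, -11]
  [1, -3, 0]
Answer: A*[3][2] = -3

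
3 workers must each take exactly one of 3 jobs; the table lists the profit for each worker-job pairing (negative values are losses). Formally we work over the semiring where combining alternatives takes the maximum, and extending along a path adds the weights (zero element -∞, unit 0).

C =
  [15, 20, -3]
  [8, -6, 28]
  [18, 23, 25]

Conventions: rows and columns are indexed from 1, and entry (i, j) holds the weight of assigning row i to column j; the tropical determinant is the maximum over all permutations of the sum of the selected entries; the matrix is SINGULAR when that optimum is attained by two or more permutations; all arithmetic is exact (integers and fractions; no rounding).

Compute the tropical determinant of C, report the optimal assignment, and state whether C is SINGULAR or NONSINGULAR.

σ = (1, 2, 3): 15 + (-6) + 25 = 34
σ = (1, 3, 2): 15 + 28 + 23 = 66
σ = (2, 1, 3): 20 + 8 + 25 = 53
σ = (2, 3, 1): 20 + 28 + 18 = 66
σ = (3, 1, 2): (-3) + 8 + 23 = 28
σ = (3, 2, 1): (-3) + (-6) + 18 = 9
Optimal value attained by: σ = (1, 3, 2).
Answer: det⊕(C) = 66; verdict: SINGULAR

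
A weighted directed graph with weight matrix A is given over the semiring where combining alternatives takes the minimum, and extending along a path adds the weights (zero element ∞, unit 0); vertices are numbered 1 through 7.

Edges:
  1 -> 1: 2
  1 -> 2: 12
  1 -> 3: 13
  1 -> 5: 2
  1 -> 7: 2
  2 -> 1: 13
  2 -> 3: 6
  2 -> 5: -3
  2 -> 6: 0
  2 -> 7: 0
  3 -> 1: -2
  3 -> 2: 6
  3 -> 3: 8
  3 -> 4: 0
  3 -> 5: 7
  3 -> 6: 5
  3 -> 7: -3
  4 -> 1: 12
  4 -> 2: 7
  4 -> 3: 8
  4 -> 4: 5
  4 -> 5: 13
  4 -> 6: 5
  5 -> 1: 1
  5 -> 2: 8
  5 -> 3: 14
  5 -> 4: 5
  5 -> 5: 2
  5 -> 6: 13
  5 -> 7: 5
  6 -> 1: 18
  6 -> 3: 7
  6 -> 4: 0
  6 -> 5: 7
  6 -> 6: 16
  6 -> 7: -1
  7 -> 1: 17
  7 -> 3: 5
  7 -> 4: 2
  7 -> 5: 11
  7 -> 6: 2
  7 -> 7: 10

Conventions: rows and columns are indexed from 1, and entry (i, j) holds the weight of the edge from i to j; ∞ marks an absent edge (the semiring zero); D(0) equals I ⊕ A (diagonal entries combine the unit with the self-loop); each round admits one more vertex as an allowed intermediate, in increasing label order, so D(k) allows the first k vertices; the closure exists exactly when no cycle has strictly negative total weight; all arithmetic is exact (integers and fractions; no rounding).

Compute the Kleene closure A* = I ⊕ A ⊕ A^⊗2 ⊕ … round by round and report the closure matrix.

D(0):
  [0, 12, 13, ∞, 2, ∞, 2]
  [13, 0, 6, ∞, -3, 0, 0]
  [-2, 6, 0, 0, 7, 5, -3]
  [12, 7, 8, 0, 13, 5, ∞]
  [1, 8, 14, 5, 0, 13, 5]
  [18, ∞, 7, 0, 7, 0, -1]
  [17, ∞, 5, 2, 11, 2, 0]
D(1):
  [0, 12, 13, ∞, 2, ∞, 2]
  [13, 0, 6, ∞, -3, 0, 0]
  [-2, 6, 0, 0, 0, 5, -3]
  [12, 7, 8, 0, 13, 5, 14]
  [1, 8, 14, 5, 0, 13, 3]
  [18, 30, 7, 0, 7, 0, -1]
  [17, 29, 5, 2, 11, 2, 0]
D(2):
  [0, 12, 13, ∞, 2, 12, 2]
  [13, 0, 6, ∞, -3, 0, 0]
  [-2, 6, 0, 0, 0, 5, -3]
  [12, 7, 8, 0, 4, 5, 7]
  [1, 8, 14, 5, 0, 8, 3]
  [18, 30, 7, 0, 7, 0, -1]
  [17, 29, 5, 2, 11, 2, 0]
D(3):
  [0, 12, 13, 13, 2, 12, 2]
  [4, 0, 6, 6, -3, 0, 0]
  [-2, 6, 0, 0, 0, 5, -3]
  [6, 7, 8, 0, 4, 5, 5]
  [1, 8, 14, 5, 0, 8, 3]
  [5, 13, 7, 0, 7, 0, -1]
  [3, 11, 5, 2, 5, 2, 0]
D(4):
  [0, 12, 13, 13, 2, 12, 2]
  [4, 0, 6, 6, -3, 0, 0]
  [-2, 6, 0, 0, 0, 5, -3]
  [6, 7, 8, 0, 4, 5, 5]
  [1, 8, 13, 5, 0, 8, 3]
  [5, 7, 7, 0, 4, 0, -1]
  [3, 9, 5, 2, 5, 2, 0]
D(5):
  [0, 10, 13, 7, 2, 10, 2]
  [-2, 0, 6, 2, -3, 0, 0]
  [-2, 6, 0, 0, 0, 5, -3]
  [5, 7, 8, 0, 4, 5, 5]
  [1, 8, 13, 5, 0, 8, 3]
  [5, 7, 7, 0, 4, 0, -1]
  [3, 9, 5, 2, 5, 2, 0]
D(6):
  [0, 10, 13, 7, 2, 10, 2]
  [-2, 0, 6, 0, -3, 0, -1]
  [-2, 6, 0, 0, 0, 5, -3]
  [5, 7, 8, 0, 4, 5, 4]
  [1, 8, 13, 5, 0, 8, 3]
  [5, 7, 7, 0, 4, 0, -1]
  [3, 9, 5, 2, 5, 2, 0]
D(7):
  [0, 10, 7, 4, 2, 4, 2]
  [-2, 0, 4, 0, -3, 0, -1]
  [-2, 6, 0, -1, 0, -1, -3]
  [5, 7, 8, 0, 4, 5, 4]
  [1, 8, 8, 5, 0, 5, 3]
  [2, 7, 4, 0, 4, 0, -1]
  [3, 9, 5, 2, 5, 2, 0]
Answer: A* = [[0, 10, 7, 4, 2, 4, 2], [-2, 0, 4, 0, -3, 0, -1], [-2, 6, 0, -1, 0, -1, -3], [5, 7, 8, 0, 4, 5, 4], [1, 8, 8, 5, 0, 5, 3], [2, 7, 4, 0, 4, 0, -1], [3, 9, 5, 2, 5, 2, 0]]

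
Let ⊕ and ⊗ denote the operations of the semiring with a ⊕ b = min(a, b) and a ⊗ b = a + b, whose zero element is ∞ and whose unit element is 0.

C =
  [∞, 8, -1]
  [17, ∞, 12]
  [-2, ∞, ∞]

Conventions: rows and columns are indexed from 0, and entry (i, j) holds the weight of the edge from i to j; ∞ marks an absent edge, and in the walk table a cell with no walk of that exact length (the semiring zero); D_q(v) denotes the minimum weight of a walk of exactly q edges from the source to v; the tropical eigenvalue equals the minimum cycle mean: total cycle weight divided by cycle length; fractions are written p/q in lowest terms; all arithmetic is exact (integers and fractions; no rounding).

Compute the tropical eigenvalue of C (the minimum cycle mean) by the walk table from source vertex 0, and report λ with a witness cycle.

q=0: [0, ∞, ∞]
q=1: [∞, 8, -1]
q=2: [-3, ∞, 20]
q=3: [18, 5, -4]
Optimal cycle mean attained by: cycle 0->2->0, total (-1) + (-2), length 2.
Answer: λ = -3/2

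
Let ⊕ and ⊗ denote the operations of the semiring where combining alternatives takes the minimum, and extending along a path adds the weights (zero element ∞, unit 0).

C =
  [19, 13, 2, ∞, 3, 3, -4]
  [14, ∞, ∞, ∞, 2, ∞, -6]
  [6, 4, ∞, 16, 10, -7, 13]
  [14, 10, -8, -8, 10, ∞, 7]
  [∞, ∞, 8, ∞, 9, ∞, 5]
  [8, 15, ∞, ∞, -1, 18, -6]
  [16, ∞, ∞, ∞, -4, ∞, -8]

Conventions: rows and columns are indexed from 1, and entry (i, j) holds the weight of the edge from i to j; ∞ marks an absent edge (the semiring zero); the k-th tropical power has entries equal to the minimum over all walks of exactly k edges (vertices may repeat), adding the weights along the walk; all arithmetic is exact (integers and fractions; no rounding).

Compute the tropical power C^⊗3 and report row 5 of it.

C^⊗2:
  [8, 6, 11, 18, -8, -5, -12]
  [10, 27, 10, ∞, -10, 17, -14]
  [1, 8, 8, 8, -8, 9, -13]
  [-2, -4, -16, -16, 2, -15, -1]
  [14, 12, 17, 24, 1, 1, -3]
  [10, 21, 7, ∞, -10, 11, -14]
  [8, 29, 4, ∞, -12, 19, -16]
C^⊗3:
  [3, 10, 0, 10, -16, 4, -20]
  [2, 14, -2, 26, -18, 3, -22]
  [3, 12, 0, 0, -17, 1, -21]
  [-10, -12, -24, -24, -16, -23, -21]
  [9, 16, 9, 16, -7, 10, -11]
  [2, 11, -2, 23, -18, 0, -22]
  [0, 8, -4, 20, -20, -3, -24]
Answer: row 5 of C^⊗3 = [9, 16, 9, 16, -7, 10, -11]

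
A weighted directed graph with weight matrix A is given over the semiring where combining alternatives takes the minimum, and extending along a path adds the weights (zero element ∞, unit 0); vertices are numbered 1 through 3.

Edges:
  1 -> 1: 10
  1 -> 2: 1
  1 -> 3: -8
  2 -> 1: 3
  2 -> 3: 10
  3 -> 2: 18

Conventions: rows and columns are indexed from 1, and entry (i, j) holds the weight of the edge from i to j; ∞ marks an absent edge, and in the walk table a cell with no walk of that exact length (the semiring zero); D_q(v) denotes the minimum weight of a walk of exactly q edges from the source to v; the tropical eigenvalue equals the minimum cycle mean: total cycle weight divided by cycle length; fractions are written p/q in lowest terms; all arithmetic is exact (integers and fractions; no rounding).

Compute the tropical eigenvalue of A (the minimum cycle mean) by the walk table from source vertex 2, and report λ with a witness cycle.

q=0: [∞, 0, ∞]
q=1: [3, ∞, 10]
q=2: [13, 4, -5]
q=3: [7, 13, 5]
Optimal cycle mean attained by: cycle 1->2->1, total 1 + 3, length 2.
Answer: λ = 2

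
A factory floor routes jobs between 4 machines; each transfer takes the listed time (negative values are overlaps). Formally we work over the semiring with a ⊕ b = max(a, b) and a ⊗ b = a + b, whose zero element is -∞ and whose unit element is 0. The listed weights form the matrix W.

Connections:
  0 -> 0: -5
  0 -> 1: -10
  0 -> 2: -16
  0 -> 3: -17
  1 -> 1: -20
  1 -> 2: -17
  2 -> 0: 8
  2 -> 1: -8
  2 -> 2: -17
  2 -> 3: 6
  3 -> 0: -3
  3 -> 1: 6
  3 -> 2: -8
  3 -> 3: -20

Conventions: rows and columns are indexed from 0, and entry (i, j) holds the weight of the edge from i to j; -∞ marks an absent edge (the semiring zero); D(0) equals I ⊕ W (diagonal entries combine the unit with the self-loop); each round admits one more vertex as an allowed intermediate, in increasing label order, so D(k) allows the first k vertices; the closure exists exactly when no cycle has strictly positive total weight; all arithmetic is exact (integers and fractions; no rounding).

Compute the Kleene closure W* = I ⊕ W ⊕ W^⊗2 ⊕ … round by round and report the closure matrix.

D(0):
  [0, -10, -16, -17]
  [-∞, 0, -17, -∞]
  [8, -8, 0, 6]
  [-3, 6, -8, 0]
D(1):
  [0, -10, -16, -17]
  [-∞, 0, -17, -∞]
  [8, -2, 0, 6]
  [-3, 6, -8, 0]
D(2):
  [0, -10, -16, -17]
  [-∞, 0, -17, -∞]
  [8, -2, 0, 6]
  [-3, 6, -8, 0]
D(3):
  [0, -10, -16, -10]
  [-9, 0, -17, -11]
  [8, -2, 0, 6]
  [0, 6, -8, 0]
D(4):
  [0, -4, -16, -10]
  [-9, 0, -17, -11]
  [8, 12, 0, 6]
  [0, 6, -8, 0]
Answer: W* = [[0, -4, -16, -10], [-9, 0, -17, -11], [8, 12, 0, 6], [0, 6, -8, 0]]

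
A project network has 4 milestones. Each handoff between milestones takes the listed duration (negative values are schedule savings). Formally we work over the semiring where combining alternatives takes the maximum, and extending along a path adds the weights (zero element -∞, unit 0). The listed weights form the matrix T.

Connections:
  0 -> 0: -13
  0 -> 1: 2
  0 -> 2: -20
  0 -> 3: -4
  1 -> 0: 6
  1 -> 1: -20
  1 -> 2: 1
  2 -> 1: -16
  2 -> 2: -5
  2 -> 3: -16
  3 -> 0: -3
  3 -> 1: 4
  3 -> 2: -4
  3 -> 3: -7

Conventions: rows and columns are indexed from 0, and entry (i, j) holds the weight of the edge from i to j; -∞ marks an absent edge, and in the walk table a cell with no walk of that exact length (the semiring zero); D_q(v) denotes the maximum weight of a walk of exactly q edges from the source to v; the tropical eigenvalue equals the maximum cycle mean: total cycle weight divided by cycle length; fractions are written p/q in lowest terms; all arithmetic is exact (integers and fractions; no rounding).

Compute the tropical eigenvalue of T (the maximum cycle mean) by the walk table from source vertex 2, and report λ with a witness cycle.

q=0: [-∞, -∞, 0, -∞]
q=1: [-∞, -16, -5, -16]
q=2: [-10, -12, -10, -21]
q=3: [-6, -8, -11, -14]
q=4: [-2, -4, -7, -10]
Optimal cycle mean attained by: cycle 0->1->0, total 2 + 6, length 2.
Answer: λ = 4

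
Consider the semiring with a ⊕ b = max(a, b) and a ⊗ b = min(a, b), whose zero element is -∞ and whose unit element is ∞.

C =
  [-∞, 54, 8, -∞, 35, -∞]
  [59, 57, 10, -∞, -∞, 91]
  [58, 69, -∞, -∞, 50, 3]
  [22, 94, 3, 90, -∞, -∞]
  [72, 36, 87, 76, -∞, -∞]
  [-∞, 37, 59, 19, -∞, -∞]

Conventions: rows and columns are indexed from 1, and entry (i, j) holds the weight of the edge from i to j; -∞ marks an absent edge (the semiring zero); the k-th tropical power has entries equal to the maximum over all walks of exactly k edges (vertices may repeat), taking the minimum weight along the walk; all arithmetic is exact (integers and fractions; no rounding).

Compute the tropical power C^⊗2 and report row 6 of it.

C^⊗2:
  [54, 54, 35, 35, 8, 54]
  [57, 57, 59, 19, 35, 57]
  [59, 57, 50, 50, 35, 69]
  [59, 90, 10, 90, 22, 91]
  [58, 76, 10, 76, 50, 36]
  [58, 59, 10, 19, 50, 37]
Answer: row 6 of C^⊗2 = [58, 59, 10, 19, 50, 37]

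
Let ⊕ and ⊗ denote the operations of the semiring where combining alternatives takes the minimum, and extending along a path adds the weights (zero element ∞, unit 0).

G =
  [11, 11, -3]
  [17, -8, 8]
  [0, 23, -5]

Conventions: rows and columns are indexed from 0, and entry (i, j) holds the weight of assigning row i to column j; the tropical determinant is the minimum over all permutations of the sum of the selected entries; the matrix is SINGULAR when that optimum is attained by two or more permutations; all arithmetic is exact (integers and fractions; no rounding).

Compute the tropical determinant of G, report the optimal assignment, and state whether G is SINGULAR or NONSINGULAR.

σ = (0, 1, 2): 11 + (-8) + (-5) = -2
σ = (0, 2, 1): 11 + 8 + 23 = 42
σ = (1, 0, 2): 11 + 17 + (-5) = 23
σ = (1, 2, 0): 11 + 8 + 0 = 19
σ = (2, 0, 1): (-3) + 17 + 23 = 37
σ = (2, 1, 0): (-3) + (-8) + 0 = -11
Optimal value attained by: σ = (2, 1, 0).
Answer: det⊕(G) = -11; verdict: NONSINGULAR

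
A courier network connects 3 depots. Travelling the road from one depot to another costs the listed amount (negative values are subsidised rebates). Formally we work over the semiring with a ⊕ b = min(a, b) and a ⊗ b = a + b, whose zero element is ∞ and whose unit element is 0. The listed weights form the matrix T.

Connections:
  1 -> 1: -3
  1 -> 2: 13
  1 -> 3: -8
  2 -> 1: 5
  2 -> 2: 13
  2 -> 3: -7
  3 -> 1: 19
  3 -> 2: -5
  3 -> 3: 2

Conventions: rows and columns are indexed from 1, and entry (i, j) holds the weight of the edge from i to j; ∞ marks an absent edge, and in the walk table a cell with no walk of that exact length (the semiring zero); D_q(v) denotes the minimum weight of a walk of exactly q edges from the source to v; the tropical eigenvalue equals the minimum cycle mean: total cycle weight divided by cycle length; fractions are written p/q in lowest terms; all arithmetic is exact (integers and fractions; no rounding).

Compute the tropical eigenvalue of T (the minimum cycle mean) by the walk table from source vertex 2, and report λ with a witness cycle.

q=0: [∞, 0, ∞]
q=1: [5, 13, -7]
q=2: [2, -12, -5]
q=3: [-7, -10, -19]
Optimal cycle mean attained by: cycle 2->3->2, total (-7) + (-5), length 2.
Answer: λ = -6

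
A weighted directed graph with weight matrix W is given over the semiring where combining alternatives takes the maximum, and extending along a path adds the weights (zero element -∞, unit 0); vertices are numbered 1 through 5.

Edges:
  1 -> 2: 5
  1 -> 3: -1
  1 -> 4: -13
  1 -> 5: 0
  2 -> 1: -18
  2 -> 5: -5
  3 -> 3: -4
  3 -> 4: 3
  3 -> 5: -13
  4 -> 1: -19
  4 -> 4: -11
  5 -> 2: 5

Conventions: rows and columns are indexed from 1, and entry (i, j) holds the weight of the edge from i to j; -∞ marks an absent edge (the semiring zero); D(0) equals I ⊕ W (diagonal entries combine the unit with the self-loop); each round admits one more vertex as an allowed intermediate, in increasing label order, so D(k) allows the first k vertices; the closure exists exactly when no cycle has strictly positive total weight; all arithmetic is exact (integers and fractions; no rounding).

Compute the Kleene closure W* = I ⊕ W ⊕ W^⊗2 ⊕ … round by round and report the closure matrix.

D(0):
  [0, 5, -1, -13, 0]
  [-18, 0, -∞, -∞, -5]
  [-∞, -∞, 0, 3, -13]
  [-19, -∞, -∞, 0, -∞]
  [-∞, 5, -∞, -∞, 0]
D(1):
  [0, 5, -1, -13, 0]
  [-18, 0, -19, -31, -5]
  [-∞, -∞, 0, 3, -13]
  [-19, -14, -20, 0, -19]
  [-∞, 5, -∞, -∞, 0]
D(2):
  [0, 5, -1, -13, 0]
  [-18, 0, -19, -31, -5]
  [-∞, -∞, 0, 3, -13]
  [-19, -14, -20, 0, -19]
  [-13, 5, -14, -26, 0]
D(3):
  [0, 5, -1, 2, 0]
  [-18, 0, -19, -16, -5]
  [-∞, -∞, 0, 3, -13]
  [-19, -14, -20, 0, -19]
  [-13, 5, -14, -11, 0]
D(4):
  [0, 5, -1, 2, 0]
  [-18, 0, -19, -16, -5]
  [-16, -11, 0, 3, -13]
  [-19, -14, -20, 0, -19]
  [-13, 5, -14, -11, 0]
D(5):
  [0, 5, -1, 2, 0]
  [-18, 0, -19, -16, -5]
  [-16, -8, 0, 3, -13]
  [-19, -14, -20, 0, -19]
  [-13, 5, -14, -11, 0]
Answer: W* = [[0, 5, -1, 2, 0], [-18, 0, -19, -16, -5], [-16, -8, 0, 3, -13], [-19, -14, -20, 0, -19], [-13, 5, -14, -11, 0]]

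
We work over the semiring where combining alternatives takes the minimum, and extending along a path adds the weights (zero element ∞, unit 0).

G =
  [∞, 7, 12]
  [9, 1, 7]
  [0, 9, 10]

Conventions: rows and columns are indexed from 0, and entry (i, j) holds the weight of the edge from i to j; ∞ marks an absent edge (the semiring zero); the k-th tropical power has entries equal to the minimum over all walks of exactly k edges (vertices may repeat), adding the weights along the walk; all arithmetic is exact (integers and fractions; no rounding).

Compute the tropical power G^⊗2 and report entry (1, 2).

G^⊗2:
  [12, 8, 14]
  [7, 2, 8]
  [10, 7, 12]
Key observation: the optimum is the walk 1->1->2, with weight 1 + 7 = 8.
Optimal value attained by: walk 1->1->2.
Answer: (G^⊗2)[1][2] = 8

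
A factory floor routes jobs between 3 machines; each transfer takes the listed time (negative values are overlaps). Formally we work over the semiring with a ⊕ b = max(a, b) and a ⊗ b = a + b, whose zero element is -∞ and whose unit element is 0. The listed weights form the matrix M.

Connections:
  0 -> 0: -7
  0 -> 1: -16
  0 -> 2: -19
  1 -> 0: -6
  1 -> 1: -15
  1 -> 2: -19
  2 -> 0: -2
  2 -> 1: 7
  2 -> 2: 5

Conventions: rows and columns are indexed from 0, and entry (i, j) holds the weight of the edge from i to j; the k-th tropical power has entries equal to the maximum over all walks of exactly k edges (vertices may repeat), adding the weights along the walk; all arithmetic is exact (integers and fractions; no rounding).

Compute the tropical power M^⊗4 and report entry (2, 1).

M^⊗2:
  [-14, -12, -14]
  [-13, -12, -14]
  [3, 12, 10]
M^⊗3:
  [-16, -7, -9]
  [-16, -7, -9]
  [8, 17, 15]
M^⊗4:
  [-11, -2, -4]
  [-11, -2, -4]
  [13, 22, 20]
Key observation: the optimum is the walk 2->2->2->2->1, with weight 5 + 5 + 5 + 7 = 22.
Optimal value attained by: walk 2->2->2->2->1.
Answer: (M^⊗4)[2][1] = 22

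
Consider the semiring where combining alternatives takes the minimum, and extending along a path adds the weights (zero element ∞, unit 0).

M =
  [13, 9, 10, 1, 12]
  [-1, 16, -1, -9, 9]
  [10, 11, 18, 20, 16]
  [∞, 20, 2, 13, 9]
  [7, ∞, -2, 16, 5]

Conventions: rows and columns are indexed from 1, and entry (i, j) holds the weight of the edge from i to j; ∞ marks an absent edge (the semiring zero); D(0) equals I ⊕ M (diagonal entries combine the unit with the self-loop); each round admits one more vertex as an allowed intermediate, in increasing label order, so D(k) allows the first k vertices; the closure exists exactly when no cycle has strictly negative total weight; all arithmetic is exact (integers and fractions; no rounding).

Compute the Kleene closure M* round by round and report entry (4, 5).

D(0):
  [0, 9, 10, 1, 12]
  [-1, 0, -1, -9, 9]
  [10, 11, 0, 20, 16]
  [∞, 20, 2, 0, 9]
  [7, ∞, -2, 16, 0]
D(1):
  [0, 9, 10, 1, 12]
  [-1, 0, -1, -9, 9]
  [10, 11, 0, 11, 16]
  [∞, 20, 2, 0, 9]
  [7, 16, -2, 8, 0]
D(2):
  [0, 9, 8, 0, 12]
  [-1, 0, -1, -9, 9]
  [10, 11, 0, 2, 16]
  [19, 20, 2, 0, 9]
  [7, 16, -2, 7, 0]
D(3):
  [0, 9, 8, 0, 12]
  [-1, 0, -1, -9, 9]
  [10, 11, 0, 2, 16]
  [12, 13, 2, 0, 9]
  [7, 9, -2, 0, 0]
D(4):
  [0, 9, 2, 0, 9]
  [-1, 0, -7, -9, 0]
  [10, 11, 0, 2, 11]
  [12, 13, 2, 0, 9]
  [7, 9, -2, 0, 0]
D(5):
  [0, 9, 2, 0, 9]
  [-1, 0, -7, -9, 0]
  [10, 11, 0, 2, 11]
  [12, 13, 2, 0, 9]
  [7, 9, -2, 0, 0]
Answer: M*[4][5] = 9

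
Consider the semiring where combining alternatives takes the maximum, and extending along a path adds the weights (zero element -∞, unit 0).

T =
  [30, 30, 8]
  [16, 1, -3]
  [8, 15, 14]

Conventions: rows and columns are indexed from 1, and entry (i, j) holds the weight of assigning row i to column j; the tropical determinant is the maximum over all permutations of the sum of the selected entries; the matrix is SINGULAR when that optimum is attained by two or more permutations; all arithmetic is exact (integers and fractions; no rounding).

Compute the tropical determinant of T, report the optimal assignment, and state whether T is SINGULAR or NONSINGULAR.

σ = (1, 2, 3): 30 + 1 + 14 = 45
σ = (1, 3, 2): 30 + (-3) + 15 = 42
σ = (2, 1, 3): 30 + 16 + 14 = 60
σ = (2, 3, 1): 30 + (-3) + 8 = 35
σ = (3, 1, 2): 8 + 16 + 15 = 39
σ = (3, 2, 1): 8 + 1 + 8 = 17
Optimal value attained by: σ = (2, 1, 3).
Answer: det⊕(T) = 60; verdict: NONSINGULAR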